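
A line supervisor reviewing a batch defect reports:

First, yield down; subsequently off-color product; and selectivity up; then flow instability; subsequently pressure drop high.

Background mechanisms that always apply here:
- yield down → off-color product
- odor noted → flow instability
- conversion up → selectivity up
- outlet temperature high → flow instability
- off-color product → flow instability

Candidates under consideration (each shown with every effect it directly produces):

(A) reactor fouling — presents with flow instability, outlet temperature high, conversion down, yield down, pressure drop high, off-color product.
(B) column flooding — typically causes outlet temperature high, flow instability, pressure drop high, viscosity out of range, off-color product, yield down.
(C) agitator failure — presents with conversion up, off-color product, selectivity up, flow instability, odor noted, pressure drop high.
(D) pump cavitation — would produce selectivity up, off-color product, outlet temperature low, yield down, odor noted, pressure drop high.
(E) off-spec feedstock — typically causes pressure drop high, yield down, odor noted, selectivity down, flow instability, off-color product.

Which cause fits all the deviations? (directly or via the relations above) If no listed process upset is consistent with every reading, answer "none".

D

Checking each candidate against the observations:
(A) reactor fouling — does not account for selectivity up
(B) column flooding — yield down +; off-color product +; selectivity up -; flow instability +; pressure drop high +
(C) agitator failure — does not account for yield down
(D) pump cavitation — accounts for every observation (flow instability via off-color product → flow instability)
(E) off-spec feedstock — fails on selectivity up (predicts selectivity down, not selectivity up)
Only (D) is consistent with every observation.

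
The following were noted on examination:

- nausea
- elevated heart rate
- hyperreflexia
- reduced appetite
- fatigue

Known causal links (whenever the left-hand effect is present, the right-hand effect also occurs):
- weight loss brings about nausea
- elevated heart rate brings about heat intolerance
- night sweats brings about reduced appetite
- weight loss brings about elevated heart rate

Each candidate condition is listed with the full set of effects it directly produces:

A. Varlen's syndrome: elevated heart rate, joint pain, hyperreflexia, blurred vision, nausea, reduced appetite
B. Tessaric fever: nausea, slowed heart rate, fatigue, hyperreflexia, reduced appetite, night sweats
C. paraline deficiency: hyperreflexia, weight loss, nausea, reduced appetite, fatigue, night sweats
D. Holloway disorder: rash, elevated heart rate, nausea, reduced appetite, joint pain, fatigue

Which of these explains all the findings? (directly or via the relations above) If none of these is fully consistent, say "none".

C

Checking each candidate against the observations:
(A) Varlen's syndrome — nausea match; elevated heart rate match; hyperreflexia match; reduced appetite match; fatigue miss
(B) Tessaric fever — nausea match; elevated heart rate miss; hyperreflexia match; reduced appetite match; fatigue match
(C) paraline deficiency — accounts for every observation (elevated heart rate via weight loss → elevated heart rate)
(D) Holloway disorder — does not account for hyperreflexia
Only (C) is consistent with every observation.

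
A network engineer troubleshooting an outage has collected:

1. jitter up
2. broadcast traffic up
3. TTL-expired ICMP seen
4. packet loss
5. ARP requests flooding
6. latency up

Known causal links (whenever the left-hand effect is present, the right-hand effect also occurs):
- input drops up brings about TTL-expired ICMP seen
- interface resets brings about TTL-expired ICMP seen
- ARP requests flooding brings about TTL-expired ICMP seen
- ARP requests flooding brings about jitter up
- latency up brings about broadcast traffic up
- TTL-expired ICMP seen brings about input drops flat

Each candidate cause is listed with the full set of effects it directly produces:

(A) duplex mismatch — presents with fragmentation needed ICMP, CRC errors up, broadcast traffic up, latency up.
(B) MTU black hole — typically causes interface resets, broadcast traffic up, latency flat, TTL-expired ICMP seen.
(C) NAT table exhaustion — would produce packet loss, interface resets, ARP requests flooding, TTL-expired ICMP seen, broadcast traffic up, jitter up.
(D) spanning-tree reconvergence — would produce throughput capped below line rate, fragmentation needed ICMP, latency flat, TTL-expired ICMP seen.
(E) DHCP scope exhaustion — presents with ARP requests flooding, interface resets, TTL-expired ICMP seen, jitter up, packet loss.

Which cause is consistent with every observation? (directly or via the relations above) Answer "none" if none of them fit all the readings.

none

Checking each candidate against the observations:
(A) duplex mismatch — does not account for jitter up, TTL-expired ICMP seen, packet loss, ARP requests flooding
(B) MTU black hole — jitter up miss; broadcast traffic up match; TTL-expired ICMP seen match; packet loss miss; ARP requests flooding miss; latency up miss
(C) NAT table exhaustion — does not account for latency up
(D) spanning-tree reconvergence — fails on jitter up, broadcast traffic up, packet loss, ARP requests flooding, latency up (predicts latency flat, not latency up)
(E) DHCP scope exhaustion — jitter up match; broadcast traffic up miss; TTL-expired ICMP seen match; packet loss match; ARP requests flooding match; latency up miss
No candidate is consistent with all observations.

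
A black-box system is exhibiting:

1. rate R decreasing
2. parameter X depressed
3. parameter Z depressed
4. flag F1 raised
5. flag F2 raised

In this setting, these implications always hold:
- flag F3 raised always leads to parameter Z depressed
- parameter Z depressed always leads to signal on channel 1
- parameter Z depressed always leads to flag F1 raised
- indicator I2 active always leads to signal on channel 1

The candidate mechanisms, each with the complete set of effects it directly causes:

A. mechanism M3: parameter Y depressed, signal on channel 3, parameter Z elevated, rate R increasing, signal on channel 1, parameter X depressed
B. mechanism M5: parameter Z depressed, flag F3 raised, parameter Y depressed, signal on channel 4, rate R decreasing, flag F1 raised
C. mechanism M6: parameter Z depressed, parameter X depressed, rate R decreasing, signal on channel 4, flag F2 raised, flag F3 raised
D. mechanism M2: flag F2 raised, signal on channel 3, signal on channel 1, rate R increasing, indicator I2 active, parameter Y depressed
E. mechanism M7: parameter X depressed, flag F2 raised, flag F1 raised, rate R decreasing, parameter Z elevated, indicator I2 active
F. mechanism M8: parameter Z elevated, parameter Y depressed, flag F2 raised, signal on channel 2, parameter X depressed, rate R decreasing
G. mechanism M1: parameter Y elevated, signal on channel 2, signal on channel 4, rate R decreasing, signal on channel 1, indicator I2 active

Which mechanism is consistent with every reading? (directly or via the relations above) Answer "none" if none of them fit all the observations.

For each candidate, compare predicted effects to what was observed:
(A) mechanism M3 — fails on rate R decreasing, parameter Z depressed, flag F1 raised, flag F2 raised (predicts rate R increasing, not rate R decreasing; predicts parameter Z elevated, not parameter Z depressed)
(B) mechanism M5 — rate R decreasing match; parameter X depressed miss; parameter Z depressed match; flag F1 raised match; flag F2 raised miss
(C) mechanism M6 — rate R decreasing match; parameter X depressed match; parameter Z depressed match; flag F1 raised match (via parameter Z depressed → flag F1 raised); flag F2 raised match
(D) mechanism M2 — rate R decreasing miss; parameter X depressed miss; parameter Z depressed miss; flag F1 raised miss; flag F2 raised match
(E) mechanism M7 — rate R decreasing match; parameter X depressed match; parameter Z depressed miss; flag F1 raised match; flag F2 raised match
(F) mechanism M8 — fails on parameter Z depressed, flag F1 raised (predicts parameter Z elevated, not parameter Z depressed)
(G) mechanism M1 — does not account for parameter X depressed, parameter Z depressed, flag F1 raised, flag F2 raised
Only (C) is consistent with every observation.

C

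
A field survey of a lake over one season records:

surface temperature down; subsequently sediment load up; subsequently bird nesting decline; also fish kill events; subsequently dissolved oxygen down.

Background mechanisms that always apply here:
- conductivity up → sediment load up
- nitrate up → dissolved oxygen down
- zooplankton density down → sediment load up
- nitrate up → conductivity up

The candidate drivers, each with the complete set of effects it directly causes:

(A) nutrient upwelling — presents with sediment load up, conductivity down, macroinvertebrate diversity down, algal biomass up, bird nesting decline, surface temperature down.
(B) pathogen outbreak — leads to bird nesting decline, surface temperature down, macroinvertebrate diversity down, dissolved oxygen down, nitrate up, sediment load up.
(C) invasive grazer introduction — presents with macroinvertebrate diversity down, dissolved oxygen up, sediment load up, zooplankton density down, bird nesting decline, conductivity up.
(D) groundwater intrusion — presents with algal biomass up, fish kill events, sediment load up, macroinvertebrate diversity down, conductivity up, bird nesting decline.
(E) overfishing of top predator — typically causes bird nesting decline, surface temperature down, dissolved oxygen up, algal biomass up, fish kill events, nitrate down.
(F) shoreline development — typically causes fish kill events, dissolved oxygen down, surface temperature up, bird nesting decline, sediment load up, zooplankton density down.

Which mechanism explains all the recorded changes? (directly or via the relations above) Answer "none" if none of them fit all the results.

none

Per-candidate check:
(A) nutrient upwelling — does not account for fish kill events, dissolved oxygen down
(B) pathogen outbreak — surface temperature down ✓; sediment load up ✓; bird nesting decline ✓; fish kill events ✗; dissolved oxygen down ✓
(C) invasive grazer introduction — fails on surface temperature down, fish kill events, dissolved oxygen down (predicts dissolved oxygen up, not dissolved oxygen down)
(D) groundwater intrusion — does not account for surface temperature down, dissolved oxygen down
(E) overfishing of top predator — surface temperature down ✓; sediment load up ✗; bird nesting decline ✓; fish kill events ✓; dissolved oxygen down ✗
(F) shoreline development — surface temperature down ✗; sediment load up ✓; bird nesting decline ✓; fish kill events ✓; dissolved oxygen down ✓
None of the listed candidates fits everything.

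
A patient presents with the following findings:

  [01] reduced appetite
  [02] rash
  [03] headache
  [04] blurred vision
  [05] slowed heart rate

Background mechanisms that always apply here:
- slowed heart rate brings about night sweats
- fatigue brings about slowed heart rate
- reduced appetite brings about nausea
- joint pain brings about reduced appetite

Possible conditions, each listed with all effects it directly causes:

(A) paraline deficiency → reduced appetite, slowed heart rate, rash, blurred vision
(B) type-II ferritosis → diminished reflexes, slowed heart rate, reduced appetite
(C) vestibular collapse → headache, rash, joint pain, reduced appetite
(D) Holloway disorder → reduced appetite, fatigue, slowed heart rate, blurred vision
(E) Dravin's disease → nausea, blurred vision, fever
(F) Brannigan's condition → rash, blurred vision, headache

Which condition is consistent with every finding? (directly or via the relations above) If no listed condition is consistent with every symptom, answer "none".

For each candidate, compare predicted effects to what was observed:
(A) paraline deficiency — does not account for headache
(B) type-II ferritosis — reduced appetite +; rash -; headache -; blurred vision -; slowed heart rate +
(C) vestibular collapse — reduced appetite +; rash +; headache +; blurred vision -; slowed heart rate -
(D) Holloway disorder — does not account for rash, headache
(E) Dravin's disease — reduced appetite -; rash -; headache -; blurred vision +; slowed heart rate -
(F) Brannigan's condition — reduced appetite -; rash +; headache +; blurred vision +; slowed heart rate -
None of the listed candidates fits everything.

none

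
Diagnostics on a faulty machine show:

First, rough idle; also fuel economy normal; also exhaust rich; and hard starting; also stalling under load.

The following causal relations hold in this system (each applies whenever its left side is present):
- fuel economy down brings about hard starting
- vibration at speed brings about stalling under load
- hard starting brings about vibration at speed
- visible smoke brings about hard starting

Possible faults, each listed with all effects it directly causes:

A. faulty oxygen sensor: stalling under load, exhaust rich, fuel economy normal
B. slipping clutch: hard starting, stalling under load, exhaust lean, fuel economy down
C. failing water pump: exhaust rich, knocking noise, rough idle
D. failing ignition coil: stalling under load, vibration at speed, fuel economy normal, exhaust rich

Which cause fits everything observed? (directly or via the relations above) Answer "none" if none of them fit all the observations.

none

Per-candidate check:
(A) faulty oxygen sensor — rough idle miss; fuel economy normal match; exhaust rich match; hard starting miss; stalling under load match
(B) slipping clutch — rough idle miss; fuel economy normal miss; exhaust rich miss; hard starting match; stalling under load match
(C) failing water pump — does not account for fuel economy normal, hard starting, stalling under load
(D) failing ignition coil — rough idle miss; fuel economy normal match; exhaust rich match; hard starting miss; stalling under load match
None of the listed candidates fits everything.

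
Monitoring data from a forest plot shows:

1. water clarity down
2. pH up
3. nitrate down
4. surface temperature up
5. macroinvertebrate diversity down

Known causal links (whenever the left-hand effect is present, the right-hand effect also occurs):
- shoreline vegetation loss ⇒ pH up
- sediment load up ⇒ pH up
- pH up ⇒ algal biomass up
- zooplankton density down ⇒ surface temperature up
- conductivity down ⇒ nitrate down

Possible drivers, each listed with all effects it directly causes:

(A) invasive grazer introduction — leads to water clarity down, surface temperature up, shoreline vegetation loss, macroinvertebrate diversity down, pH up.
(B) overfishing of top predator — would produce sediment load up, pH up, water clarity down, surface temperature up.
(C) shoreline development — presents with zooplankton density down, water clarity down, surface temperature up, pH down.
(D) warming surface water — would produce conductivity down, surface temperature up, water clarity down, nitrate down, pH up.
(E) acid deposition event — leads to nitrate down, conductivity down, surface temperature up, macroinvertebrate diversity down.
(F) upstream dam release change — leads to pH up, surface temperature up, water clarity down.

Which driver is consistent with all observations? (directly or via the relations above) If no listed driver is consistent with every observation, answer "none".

Per-candidate check:
(A) invasive grazer introduction — does not account for nitrate down
(B) overfishing of top predator — water clarity down yes; pH up yes; nitrate down NO; surface temperature up yes; macroinvertebrate diversity down NO
(C) shoreline development — fails on pH up, nitrate down, macroinvertebrate diversity down (predicts pH down, not pH up)
(D) warming surface water — does not account for macroinvertebrate diversity down
(E) acid deposition event — water clarity down NO; pH up NO; nitrate down yes; surface temperature up yes; macroinvertebrate diversity down yes
(F) upstream dam release change — water clarity down yes; pH up yes; nitrate down NO; surface temperature up yes; macroinvertebrate diversity down NO
No candidate is consistent with all observations.

none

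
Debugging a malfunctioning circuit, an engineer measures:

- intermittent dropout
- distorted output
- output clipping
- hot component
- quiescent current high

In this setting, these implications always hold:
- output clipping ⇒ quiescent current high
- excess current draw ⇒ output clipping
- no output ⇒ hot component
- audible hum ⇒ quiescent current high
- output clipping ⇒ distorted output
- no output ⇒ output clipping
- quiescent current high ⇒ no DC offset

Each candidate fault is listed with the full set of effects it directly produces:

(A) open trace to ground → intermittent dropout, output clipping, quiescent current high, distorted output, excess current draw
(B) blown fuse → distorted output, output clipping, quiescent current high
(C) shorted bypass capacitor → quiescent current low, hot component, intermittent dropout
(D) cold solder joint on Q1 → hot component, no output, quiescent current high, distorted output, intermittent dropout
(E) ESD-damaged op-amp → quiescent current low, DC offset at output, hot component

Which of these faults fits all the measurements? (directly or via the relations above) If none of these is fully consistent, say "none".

D

Checking each candidate against the observations:
(A) open trace to ground — does not account for hot component
(B) blown fuse — does not account for intermittent dropout, hot component
(C) shorted bypass capacitor — intermittent dropout match; distorted output miss; output clipping miss; hot component match; quiescent current high miss
(D) cold solder joint on Q1 — intermittent dropout match; distorted output match; output clipping match (through no output → output clipping); hot component match; quiescent current high match
(E) ESD-damaged op-amp — intermittent dropout miss; distorted output miss; output clipping miss; hot component match; quiescent current high miss
(D) is the only candidate with no mismatches.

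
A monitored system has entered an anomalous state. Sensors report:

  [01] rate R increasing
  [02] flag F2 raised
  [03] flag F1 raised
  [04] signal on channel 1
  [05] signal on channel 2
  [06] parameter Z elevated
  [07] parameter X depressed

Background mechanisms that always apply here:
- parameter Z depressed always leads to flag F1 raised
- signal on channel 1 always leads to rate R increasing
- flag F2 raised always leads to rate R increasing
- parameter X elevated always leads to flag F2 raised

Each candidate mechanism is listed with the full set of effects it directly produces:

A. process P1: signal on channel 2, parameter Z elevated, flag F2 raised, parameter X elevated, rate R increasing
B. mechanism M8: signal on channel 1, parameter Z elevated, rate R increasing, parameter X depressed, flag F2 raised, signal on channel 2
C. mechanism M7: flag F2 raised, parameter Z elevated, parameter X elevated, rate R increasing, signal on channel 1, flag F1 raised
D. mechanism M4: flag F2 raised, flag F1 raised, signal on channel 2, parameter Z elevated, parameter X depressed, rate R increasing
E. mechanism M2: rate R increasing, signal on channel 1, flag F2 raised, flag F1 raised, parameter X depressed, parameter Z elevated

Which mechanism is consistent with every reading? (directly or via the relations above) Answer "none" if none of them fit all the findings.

Per-candidate check:
(A) process P1 — rate R increasing +; flag F2 raised +; flag F1 raised -; signal on channel 1 -; signal on channel 2 +; parameter Z elevated +; parameter X depressed -
(B) mechanism M8 — rate R increasing +; flag F2 raised +; flag F1 raised -; signal on channel 1 +; signal on channel 2 +; parameter Z elevated +; parameter X depressed +
(C) mechanism M7 — rate R increasing +; flag F2 raised +; flag F1 raised +; signal on channel 1 +; signal on channel 2 -; parameter Z elevated +; parameter X depressed -
(D) mechanism M4 — rate R increasing +; flag F2 raised +; flag F1 raised +; signal on channel 1 -; signal on channel 2 +; parameter Z elevated +; parameter X depressed +
(E) mechanism M2 — rate R increasing +; flag F2 raised +; flag F1 raised +; signal on channel 1 +; signal on channel 2 -; parameter Z elevated +; parameter X depressed +
None of the listed candidates fits everything.

none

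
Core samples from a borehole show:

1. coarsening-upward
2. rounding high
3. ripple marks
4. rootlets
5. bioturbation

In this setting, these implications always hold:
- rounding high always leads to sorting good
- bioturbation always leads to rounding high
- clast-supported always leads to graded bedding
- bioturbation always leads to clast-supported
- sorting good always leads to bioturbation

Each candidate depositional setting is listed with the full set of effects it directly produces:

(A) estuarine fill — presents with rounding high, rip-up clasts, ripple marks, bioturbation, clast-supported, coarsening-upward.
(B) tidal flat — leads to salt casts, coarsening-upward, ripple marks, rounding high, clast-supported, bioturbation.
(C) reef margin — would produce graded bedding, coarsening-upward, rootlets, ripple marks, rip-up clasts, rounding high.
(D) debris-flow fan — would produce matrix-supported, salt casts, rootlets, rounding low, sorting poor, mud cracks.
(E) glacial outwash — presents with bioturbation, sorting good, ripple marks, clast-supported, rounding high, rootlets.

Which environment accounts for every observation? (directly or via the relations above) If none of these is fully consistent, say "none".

C

Per-candidate check:
(A) estuarine fill — does not account for rootlets
(B) tidal flat — coarsening-upward yes; rounding high yes; ripple marks yes; rootlets NO; bioturbation yes
(C) reef margin — coarsening-upward yes; rounding high yes; ripple marks yes; rootlets yes; bioturbation yes (through rounding high → sorting good → bioturbation)
(D) debris-flow fan — coarsening-upward NO; rounding high NO; ripple marks NO; rootlets yes; bioturbation NO
(E) glacial outwash — coarsening-upward NO; rounding high yes; ripple marks yes; rootlets yes; bioturbation yes
(C) alone accounts for all the evidence.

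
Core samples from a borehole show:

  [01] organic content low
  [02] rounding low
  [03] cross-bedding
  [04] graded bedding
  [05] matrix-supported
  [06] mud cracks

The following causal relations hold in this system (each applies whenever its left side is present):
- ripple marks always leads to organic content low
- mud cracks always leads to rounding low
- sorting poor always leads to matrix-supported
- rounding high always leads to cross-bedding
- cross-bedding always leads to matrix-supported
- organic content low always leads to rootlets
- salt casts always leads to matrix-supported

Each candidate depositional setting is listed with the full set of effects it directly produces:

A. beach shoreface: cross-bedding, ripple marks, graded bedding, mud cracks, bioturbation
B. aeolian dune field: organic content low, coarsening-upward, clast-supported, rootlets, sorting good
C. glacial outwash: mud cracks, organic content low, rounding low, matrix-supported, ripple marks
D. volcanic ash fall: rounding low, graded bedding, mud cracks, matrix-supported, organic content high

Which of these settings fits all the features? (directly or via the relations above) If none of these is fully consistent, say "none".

Per-candidate check:
(A) beach shoreface — organic content low + (via ripple marks → organic content low); rounding low + (via mud cracks → rounding low); cross-bedding +; graded bedding +; matrix-supported + (via cross-bedding → matrix-supported); mud cracks +
(B) aeolian dune field — organic content low +; rounding low -; cross-bedding -; graded bedding -; matrix-supported -; mud cracks -
(C) glacial outwash — organic content low +; rounding low +; cross-bedding -; graded bedding -; matrix-supported +; mud cracks +
(D) volcanic ash fall — organic content low -; rounding low +; cross-bedding -; graded bedding +; matrix-supported +; mud cracks +
(A) is the only candidate with no mismatches.

A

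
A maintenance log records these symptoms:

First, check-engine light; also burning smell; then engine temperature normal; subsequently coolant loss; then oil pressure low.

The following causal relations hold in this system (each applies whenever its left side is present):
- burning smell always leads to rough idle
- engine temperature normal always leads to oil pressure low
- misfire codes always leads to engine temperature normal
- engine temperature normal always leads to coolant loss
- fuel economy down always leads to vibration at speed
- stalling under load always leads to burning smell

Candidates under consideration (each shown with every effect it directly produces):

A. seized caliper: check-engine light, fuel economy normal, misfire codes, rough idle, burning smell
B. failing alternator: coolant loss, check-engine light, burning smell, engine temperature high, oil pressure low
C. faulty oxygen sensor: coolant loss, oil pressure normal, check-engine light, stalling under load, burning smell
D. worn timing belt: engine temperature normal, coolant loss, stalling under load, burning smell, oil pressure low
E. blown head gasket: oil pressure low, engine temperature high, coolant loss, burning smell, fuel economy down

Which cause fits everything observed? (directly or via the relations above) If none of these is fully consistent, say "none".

For each candidate, compare predicted effects to what was observed:
(A) seized caliper — check-engine light match; burning smell match; engine temperature normal match (by misfire codes → engine temperature normal); coolant loss match (by misfire codes → engine temperature normal → coolant loss); oil pressure low match (by misfire codes → engine temperature normal → oil pressure low)
(B) failing alternator — check-engine light match; burning smell match; engine temperature normal miss; coolant loss match; oil pressure low match
(C) faulty oxygen sensor — fails on engine temperature normal, oil pressure low (predicts oil pressure normal, not oil pressure low)
(D) worn timing belt — check-engine light miss; burning smell match; engine temperature normal match; coolant loss match; oil pressure low match
(E) blown head gasket — check-engine light miss; burning smell match; engine temperature normal miss; coolant loss match; oil pressure low match
Only (A) is consistent with every observation.

A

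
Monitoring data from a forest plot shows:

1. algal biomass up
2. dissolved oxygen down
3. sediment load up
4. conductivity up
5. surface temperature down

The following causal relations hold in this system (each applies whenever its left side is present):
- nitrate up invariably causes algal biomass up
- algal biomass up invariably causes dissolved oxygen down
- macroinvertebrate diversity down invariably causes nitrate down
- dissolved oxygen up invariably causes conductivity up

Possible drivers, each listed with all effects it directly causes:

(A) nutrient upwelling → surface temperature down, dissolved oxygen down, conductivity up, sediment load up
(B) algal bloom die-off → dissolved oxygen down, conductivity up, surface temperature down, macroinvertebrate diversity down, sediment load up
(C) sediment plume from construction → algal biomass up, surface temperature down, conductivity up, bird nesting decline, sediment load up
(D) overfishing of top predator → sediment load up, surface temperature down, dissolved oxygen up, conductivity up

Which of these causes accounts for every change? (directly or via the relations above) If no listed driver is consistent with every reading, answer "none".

Checking each candidate against the observations:
(A) nutrient upwelling — does not account for algal biomass up
(B) algal bloom die-off — algal biomass up miss; dissolved oxygen down match; sediment load up match; conductivity up match; surface temperature down match
(C) sediment plume from construction — algal biomass up match; dissolved oxygen down match (by algal biomass up → dissolved oxygen down); sediment load up match; conductivity up match; surface temperature down match
(D) overfishing of top predator — algal biomass up miss; dissolved oxygen down miss; sediment load up match; conductivity up match; surface temperature down match
(C) is the only candidate with no mismatches.

C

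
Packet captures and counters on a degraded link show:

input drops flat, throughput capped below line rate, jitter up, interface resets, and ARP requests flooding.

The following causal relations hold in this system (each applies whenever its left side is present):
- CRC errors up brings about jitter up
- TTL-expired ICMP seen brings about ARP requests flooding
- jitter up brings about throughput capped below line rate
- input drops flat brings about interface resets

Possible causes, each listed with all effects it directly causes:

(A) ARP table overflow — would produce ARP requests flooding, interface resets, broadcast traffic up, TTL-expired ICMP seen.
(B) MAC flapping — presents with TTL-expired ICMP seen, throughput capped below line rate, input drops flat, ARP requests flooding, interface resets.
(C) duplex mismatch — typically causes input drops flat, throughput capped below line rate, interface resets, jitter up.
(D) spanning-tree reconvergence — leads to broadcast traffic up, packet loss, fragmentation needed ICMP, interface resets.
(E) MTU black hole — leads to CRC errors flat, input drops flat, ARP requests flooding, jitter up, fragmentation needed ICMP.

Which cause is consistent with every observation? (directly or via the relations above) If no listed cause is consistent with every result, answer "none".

Per-candidate check:
(A) ARP table overflow — does not account for input drops flat, throughput capped below line rate, jitter up
(B) MAC flapping — does not account for jitter up
(C) duplex mismatch — does not account for ARP requests flooding
(D) spanning-tree reconvergence — input drops flat -; throughput capped below line rate -; jitter up -; interface resets +; ARP requests flooding -
(E) MTU black hole — accounts for every observation (throughput capped below line rate through jitter up → throughput capped below line rate)
(E) alone accounts for all the evidence.

E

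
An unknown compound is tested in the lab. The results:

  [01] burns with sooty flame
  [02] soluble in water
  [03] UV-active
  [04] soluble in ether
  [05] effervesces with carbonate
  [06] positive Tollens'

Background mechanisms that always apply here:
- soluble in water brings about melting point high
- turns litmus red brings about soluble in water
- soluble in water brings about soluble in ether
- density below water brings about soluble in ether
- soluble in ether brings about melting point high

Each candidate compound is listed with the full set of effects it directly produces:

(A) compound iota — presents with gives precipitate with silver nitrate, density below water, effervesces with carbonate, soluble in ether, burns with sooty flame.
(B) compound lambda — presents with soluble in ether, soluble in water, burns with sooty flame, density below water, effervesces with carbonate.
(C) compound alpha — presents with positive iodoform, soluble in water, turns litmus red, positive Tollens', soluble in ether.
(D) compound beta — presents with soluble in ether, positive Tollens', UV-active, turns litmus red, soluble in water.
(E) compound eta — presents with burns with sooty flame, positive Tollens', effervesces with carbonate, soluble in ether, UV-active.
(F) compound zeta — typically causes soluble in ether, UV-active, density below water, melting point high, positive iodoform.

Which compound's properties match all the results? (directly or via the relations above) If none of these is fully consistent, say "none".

For each candidate, compare predicted effects to what was observed:
(A) compound iota — does not account for soluble in water, UV-active, positive Tollens'
(B) compound lambda — does not account for UV-active, positive Tollens'
(C) compound alpha — does not account for burns with sooty flame, UV-active, effervesces with carbonate
(D) compound beta — burns with sooty flame -; soluble in water +; UV-active +; soluble in ether +; effervesces with carbonate -; positive Tollens' +
(E) compound eta — burns with sooty flame +; soluble in water -; UV-active +; soluble in ether +; effervesces with carbonate +; positive Tollens' +
(F) compound zeta — burns with sooty flame -; soluble in water -; UV-active +; soluble in ether +; effervesces with carbonate -; positive Tollens' -
Every candidate fails on at least one observation.

none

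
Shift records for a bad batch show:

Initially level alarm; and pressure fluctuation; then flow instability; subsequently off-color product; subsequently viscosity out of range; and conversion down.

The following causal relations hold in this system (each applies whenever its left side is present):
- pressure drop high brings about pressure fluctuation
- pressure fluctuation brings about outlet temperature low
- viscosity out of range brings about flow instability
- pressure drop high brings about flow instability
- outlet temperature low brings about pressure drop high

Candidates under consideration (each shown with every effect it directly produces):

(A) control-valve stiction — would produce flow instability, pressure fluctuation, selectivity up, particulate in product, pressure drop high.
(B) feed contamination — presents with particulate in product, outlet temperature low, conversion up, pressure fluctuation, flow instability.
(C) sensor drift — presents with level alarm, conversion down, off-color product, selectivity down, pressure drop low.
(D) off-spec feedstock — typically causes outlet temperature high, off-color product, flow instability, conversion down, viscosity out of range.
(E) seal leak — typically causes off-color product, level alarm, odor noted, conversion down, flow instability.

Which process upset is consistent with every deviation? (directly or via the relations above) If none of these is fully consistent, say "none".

none

Per-candidate check:
(A) control-valve stiction — does not account for level alarm, off-color product, viscosity out of range, conversion down
(B) feed contamination — level alarm ✗; pressure fluctuation ✓; flow instability ✓; off-color product ✗; viscosity out of range ✗; conversion down ✗
(C) sensor drift — level alarm ✓; pressure fluctuation ✗; flow instability ✗; off-color product ✓; viscosity out of range ✗; conversion down ✓
(D) off-spec feedstock — level alarm ✗; pressure fluctuation ✗; flow instability ✓; off-color product ✓; viscosity out of range ✓; conversion down ✓
(E) seal leak — does not account for pressure fluctuation, viscosity out of range
Every candidate fails on at least one observation.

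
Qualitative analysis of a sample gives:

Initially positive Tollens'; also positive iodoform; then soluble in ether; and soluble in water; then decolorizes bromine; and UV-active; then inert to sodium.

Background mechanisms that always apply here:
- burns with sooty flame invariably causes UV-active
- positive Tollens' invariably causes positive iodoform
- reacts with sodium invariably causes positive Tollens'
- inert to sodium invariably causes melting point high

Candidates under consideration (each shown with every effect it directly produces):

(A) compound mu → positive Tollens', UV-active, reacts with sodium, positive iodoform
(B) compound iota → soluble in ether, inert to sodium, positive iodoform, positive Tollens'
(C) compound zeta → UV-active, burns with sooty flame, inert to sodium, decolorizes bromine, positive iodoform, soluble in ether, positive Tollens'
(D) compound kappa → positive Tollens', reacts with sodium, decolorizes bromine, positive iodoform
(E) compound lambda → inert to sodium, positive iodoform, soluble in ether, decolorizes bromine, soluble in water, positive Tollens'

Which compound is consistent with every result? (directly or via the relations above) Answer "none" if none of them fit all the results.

none

Checking each candidate against the observations:
(A) compound mu — positive Tollens' +; positive iodoform +; soluble in ether -; soluble in water -; decolorizes bromine -; UV-active +; inert to sodium -
(B) compound iota — positive Tollens' +; positive iodoform +; soluble in ether +; soluble in water -; decolorizes bromine -; UV-active -; inert to sodium +
(C) compound zeta — does not account for soluble in water
(D) compound kappa — positive Tollens' +; positive iodoform +; soluble in ether -; soluble in water -; decolorizes bromine +; UV-active -; inert to sodium -
(E) compound lambda — positive Tollens' +; positive iodoform +; soluble in ether +; soluble in water +; decolorizes bromine +; UV-active -; inert to sodium +
Every candidate fails on at least one observation.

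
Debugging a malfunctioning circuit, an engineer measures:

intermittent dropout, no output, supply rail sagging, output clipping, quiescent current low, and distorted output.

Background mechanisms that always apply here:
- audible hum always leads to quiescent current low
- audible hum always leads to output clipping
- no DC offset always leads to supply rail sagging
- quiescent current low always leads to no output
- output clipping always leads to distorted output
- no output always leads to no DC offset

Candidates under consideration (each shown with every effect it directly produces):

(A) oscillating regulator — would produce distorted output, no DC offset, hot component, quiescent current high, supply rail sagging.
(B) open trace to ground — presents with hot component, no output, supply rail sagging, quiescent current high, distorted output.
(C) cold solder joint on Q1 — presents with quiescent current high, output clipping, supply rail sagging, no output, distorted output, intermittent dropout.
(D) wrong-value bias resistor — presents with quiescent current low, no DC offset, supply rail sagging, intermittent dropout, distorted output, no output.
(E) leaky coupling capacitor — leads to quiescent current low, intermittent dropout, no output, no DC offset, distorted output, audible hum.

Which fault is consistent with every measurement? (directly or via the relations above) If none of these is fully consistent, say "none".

Checking each candidate against the observations:
(A) oscillating regulator — intermittent dropout ✗; no output ✗; supply rail sagging ✓; output clipping ✗; quiescent current low ✗; distorted output ✓
(B) open trace to ground — fails on intermittent dropout, output clipping, quiescent current low (predicts quiescent current high, not quiescent current low)
(C) cold solder joint on Q1 — fails on quiescent current low (predicts quiescent current high, not quiescent current low)
(D) wrong-value bias resistor — intermittent dropout ✓; no output ✓; supply rail sagging ✓; output clipping ✗; quiescent current low ✓; distorted output ✓
(E) leaky coupling capacitor — accounts for every observation (supply rail sagging via no DC offset → supply rail sagging)
Only (E) is consistent with every observation.

E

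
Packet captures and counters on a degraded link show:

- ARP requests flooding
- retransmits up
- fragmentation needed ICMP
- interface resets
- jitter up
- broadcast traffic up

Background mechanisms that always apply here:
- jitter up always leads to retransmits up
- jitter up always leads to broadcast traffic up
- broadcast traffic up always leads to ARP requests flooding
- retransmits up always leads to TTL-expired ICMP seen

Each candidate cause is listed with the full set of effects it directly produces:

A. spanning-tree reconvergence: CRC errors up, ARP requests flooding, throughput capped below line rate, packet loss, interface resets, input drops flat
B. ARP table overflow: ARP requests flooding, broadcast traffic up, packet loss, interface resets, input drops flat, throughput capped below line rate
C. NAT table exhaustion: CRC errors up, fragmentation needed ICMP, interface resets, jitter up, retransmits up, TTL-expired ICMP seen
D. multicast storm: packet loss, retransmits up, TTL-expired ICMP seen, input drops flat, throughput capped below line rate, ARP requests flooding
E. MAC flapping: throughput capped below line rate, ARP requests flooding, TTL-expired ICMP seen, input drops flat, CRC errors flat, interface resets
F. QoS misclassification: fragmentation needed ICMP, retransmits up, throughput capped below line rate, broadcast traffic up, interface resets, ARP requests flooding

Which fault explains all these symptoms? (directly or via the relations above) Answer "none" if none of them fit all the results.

C

Per-candidate check:
(A) spanning-tree reconvergence — ARP requests flooding +; retransmits up -; fragmentation needed ICMP -; interface resets +; jitter up -; broadcast traffic up -
(B) ARP table overflow — does not account for retransmits up, fragmentation needed ICMP, jitter up
(C) NAT table exhaustion — accounts for every observation (ARP requests flooding via jitter up → broadcast traffic up → ARP requests flooding)
(D) multicast storm — ARP requests flooding +; retransmits up +; fragmentation needed ICMP -; interface resets -; jitter up -; broadcast traffic up -
(E) MAC flapping — ARP requests flooding +; retransmits up -; fragmentation needed ICMP -; interface resets +; jitter up -; broadcast traffic up -
(F) QoS misclassification — ARP requests flooding +; retransmits up +; fragmentation needed ICMP +; interface resets +; jitter up -; broadcast traffic up +
(C) is the only candidate with no mismatches.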